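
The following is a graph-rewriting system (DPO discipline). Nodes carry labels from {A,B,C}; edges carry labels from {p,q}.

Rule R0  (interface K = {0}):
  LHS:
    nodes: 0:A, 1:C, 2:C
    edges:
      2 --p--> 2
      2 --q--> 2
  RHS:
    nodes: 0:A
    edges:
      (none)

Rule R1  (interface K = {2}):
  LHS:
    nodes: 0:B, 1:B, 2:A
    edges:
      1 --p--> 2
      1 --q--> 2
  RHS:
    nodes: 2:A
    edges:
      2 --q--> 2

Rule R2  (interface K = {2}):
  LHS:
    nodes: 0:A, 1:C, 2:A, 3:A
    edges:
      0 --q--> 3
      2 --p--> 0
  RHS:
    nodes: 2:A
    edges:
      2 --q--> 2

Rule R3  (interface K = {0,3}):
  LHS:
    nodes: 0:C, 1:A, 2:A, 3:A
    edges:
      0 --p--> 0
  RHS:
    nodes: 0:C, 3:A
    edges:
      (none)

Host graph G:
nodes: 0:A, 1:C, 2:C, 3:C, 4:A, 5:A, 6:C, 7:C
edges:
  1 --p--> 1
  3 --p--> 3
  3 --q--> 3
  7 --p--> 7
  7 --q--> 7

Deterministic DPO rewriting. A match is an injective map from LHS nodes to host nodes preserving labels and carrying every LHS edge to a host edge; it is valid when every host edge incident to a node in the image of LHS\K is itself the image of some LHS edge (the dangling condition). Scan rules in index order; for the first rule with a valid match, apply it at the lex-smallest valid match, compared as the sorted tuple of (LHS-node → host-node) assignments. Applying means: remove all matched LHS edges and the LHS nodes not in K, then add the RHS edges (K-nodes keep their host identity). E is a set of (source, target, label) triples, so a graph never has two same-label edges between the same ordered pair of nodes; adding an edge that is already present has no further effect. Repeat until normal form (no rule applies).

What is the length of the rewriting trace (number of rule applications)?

start.  V:8 E:5  edges: 1-p->1 3-p->3 3-q->3 7-p->7 7-q->7
1. fire R0 via {0↦0, 1↦2, 2↦3}  →  V:6 E:3  edges: 1-p->1 7-p->7 7-q->7
2. fire R0 via {0↦0, 1↦6, 2↦7}  →  V:4 E:1  edges: 1-p->1
3. fire R3 via {0↦1, 1↦0, 2↦4, 3↦5}  →  V:2 E:0  edges: ∅
halt: no rule applies after step 3

Answer: 3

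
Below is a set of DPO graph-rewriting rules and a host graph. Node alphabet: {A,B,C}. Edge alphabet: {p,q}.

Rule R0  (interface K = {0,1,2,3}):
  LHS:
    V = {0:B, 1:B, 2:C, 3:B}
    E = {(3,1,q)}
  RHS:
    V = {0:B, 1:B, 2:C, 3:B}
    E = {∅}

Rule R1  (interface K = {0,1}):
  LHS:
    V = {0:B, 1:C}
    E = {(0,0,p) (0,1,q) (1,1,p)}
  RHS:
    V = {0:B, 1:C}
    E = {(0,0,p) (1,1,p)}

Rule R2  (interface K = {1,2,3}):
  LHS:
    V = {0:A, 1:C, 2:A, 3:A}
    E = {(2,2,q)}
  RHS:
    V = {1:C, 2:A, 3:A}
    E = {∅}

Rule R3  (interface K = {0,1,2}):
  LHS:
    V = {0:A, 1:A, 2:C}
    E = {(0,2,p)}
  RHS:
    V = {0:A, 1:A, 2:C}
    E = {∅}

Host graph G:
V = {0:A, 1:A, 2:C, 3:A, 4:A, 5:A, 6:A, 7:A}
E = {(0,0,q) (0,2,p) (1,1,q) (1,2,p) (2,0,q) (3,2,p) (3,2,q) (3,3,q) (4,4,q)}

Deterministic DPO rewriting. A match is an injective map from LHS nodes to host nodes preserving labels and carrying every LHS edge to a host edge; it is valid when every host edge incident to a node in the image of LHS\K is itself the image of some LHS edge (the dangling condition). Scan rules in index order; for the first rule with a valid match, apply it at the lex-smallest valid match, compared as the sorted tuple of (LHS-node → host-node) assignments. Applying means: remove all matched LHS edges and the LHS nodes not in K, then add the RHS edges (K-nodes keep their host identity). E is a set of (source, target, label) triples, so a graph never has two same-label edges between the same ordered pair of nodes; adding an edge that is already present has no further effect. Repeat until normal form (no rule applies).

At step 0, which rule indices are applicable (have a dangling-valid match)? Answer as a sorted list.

R0: no valid match — LHS pattern not found
R1: no valid match — LHS pattern not found
R2: 60 valid matches — {0↦5, 1↦2, 2↦0, 3↦1}, {0↦5, 1↦2, 2↦0, 3↦3}, {0↦5, 1↦2, 2↦0, 3↦4} (+57 more)
R3: 18 valid matches — {0↦0, 1↦1, 2↦2}, {0↦0, 1↦3, 2↦2}, {0↦0, 1↦4, 2↦2} (+15 more)

Answer: [R2,R3]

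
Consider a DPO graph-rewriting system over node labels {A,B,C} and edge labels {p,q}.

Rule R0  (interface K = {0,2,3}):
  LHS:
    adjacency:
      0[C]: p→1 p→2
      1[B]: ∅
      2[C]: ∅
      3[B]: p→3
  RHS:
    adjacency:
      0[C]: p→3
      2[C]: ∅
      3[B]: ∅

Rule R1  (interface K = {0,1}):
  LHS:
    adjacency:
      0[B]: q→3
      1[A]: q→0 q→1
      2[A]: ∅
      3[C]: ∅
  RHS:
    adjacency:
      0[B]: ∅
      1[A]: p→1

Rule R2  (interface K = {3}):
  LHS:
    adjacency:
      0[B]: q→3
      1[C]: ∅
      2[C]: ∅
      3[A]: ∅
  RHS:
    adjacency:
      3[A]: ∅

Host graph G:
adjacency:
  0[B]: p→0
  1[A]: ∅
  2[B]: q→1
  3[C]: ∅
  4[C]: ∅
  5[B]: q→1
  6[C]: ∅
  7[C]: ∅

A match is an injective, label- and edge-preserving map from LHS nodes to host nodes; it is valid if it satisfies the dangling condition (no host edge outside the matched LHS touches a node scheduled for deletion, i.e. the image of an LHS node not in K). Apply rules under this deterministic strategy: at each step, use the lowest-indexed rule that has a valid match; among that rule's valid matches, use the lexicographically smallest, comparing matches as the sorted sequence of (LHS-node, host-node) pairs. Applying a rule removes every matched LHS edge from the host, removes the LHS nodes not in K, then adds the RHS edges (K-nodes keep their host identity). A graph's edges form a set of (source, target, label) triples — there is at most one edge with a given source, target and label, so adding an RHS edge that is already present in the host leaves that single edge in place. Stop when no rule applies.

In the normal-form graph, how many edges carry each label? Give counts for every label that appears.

Answer: p:1

Steps:
[0] host  ⇒  8 nodes, 3 edges  {0-p->0 2-q->1 5-q->1}
[1] R2 @ {0↦2, 1↦3, 2↦4, 3↦1}  ⇒  5 nodes, 2 edges  {0-p->0 5-q->1}
[2] R2 @ {0↦5, 1↦6, 2↦7, 3↦1}  ⇒  2 nodes, 1 edges  {0-p->0}
final graph: no rule applies after step 2
NF edges: [(0, 0, 'p')]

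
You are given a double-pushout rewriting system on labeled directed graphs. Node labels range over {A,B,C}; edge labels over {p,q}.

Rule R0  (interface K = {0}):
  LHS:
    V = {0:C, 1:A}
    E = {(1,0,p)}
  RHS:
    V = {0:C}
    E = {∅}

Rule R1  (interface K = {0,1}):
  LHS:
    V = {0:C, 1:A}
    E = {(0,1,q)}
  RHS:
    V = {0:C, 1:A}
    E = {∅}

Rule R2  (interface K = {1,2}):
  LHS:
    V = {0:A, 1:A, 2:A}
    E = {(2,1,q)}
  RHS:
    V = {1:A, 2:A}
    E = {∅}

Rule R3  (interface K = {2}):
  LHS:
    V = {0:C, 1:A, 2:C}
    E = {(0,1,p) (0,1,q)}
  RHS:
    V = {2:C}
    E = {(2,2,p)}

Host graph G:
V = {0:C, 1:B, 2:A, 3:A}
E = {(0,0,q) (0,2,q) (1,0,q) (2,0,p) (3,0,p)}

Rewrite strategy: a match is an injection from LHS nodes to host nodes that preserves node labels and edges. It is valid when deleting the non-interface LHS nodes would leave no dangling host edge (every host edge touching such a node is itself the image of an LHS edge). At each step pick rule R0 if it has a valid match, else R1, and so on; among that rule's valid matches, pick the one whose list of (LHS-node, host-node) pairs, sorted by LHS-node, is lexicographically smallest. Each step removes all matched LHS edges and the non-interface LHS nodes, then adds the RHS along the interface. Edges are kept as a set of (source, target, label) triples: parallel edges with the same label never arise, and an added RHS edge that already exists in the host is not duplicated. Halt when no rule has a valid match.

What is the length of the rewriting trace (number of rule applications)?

initial: |V|=4 |E|=5  E = 0-q->0 0-q->2 1-q->0 2-p->0 3-p->0
step 1: apply R0 at {0↦0, 1↦3}  → |V|=3 |E|=4  E = 0-q->0 0-q->2 1-q->0 2-p->0
step 2: apply R1 at {0↦0, 1↦2}  → |V|=3 |E|=3  E = 0-q->0 1-q->0 2-p->0
step 3: apply R0 at {0↦0, 1↦2}  → |V|=2 |E|=2  E = 0-q->0 1-q->0
final graph: no rule applies after step 3

Answer: 3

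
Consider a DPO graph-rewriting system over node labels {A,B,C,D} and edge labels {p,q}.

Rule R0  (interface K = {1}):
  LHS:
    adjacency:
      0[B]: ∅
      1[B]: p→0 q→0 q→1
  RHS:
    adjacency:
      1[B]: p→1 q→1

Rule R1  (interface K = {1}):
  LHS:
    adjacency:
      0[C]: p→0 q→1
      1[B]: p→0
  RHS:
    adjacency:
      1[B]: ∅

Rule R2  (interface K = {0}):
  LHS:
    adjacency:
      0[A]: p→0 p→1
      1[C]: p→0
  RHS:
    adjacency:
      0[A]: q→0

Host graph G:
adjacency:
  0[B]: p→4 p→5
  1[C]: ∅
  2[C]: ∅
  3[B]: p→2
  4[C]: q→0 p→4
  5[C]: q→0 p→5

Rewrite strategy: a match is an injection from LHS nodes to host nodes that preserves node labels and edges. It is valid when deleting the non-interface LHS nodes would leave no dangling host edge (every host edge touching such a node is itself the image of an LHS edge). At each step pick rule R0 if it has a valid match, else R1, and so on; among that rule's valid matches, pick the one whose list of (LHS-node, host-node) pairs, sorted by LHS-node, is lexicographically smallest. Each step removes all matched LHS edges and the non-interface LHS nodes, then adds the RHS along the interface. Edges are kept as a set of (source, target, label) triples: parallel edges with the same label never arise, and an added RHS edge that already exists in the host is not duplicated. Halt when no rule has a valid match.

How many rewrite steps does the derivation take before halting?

start.  V:6 E:7  edges: 0-p->4 0-p->5 3-p->2 4-q->0 4-p->4 5-q->0 5-p->5
1. fire R1 via {0↦4, 1↦0}  →  V:5 E:4  edges: 0-p->5 3-p->2 5-q->0 5-p->5
2. fire R1 via {0↦5, 1↦0}  →  V:4 E:1  edges: 3-p->2
final graph: no rule applies after step 2

Answer: 2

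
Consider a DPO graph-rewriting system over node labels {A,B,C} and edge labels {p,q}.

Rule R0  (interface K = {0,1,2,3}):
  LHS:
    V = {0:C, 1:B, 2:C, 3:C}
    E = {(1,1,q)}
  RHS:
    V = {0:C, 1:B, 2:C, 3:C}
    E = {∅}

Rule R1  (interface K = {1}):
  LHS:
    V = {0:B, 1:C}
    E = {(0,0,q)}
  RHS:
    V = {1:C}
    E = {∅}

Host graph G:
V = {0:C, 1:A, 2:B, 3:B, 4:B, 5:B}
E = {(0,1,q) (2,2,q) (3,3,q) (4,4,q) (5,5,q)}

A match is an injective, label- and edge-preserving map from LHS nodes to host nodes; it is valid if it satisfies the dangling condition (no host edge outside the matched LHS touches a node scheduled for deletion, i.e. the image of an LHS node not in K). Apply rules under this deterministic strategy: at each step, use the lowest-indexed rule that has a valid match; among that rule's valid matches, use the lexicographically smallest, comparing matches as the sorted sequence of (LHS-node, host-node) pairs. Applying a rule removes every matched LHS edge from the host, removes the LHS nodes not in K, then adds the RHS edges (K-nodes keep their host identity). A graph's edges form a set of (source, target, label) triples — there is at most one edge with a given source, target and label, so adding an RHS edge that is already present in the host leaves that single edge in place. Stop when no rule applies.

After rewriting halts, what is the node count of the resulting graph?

Answer: 2

Steps:
[0] host  ⇒  6 nodes, 5 edges  {0-q->1 2-q->2 3-q->3 4-q->4 5-q->5}
[1] R1 @ {0↦2, 1↦0}  ⇒  5 nodes, 4 edges  {0-q->1 3-q->3 4-q->4 5-q->5}
[2] R1 @ {0↦3, 1↦0}  ⇒  4 nodes, 3 edges  {0-q->1 4-q->4 5-q->5}
[3] R1 @ {0↦4, 1↦0}  ⇒  3 nodes, 2 edges  {0-q->1 5-q->5}
[4] R1 @ {0↦5, 1↦0}  ⇒  2 nodes, 1 edges  {0-q->1}
final graph: no rule applies after step 4
NF nodes: {0:C, 1:A}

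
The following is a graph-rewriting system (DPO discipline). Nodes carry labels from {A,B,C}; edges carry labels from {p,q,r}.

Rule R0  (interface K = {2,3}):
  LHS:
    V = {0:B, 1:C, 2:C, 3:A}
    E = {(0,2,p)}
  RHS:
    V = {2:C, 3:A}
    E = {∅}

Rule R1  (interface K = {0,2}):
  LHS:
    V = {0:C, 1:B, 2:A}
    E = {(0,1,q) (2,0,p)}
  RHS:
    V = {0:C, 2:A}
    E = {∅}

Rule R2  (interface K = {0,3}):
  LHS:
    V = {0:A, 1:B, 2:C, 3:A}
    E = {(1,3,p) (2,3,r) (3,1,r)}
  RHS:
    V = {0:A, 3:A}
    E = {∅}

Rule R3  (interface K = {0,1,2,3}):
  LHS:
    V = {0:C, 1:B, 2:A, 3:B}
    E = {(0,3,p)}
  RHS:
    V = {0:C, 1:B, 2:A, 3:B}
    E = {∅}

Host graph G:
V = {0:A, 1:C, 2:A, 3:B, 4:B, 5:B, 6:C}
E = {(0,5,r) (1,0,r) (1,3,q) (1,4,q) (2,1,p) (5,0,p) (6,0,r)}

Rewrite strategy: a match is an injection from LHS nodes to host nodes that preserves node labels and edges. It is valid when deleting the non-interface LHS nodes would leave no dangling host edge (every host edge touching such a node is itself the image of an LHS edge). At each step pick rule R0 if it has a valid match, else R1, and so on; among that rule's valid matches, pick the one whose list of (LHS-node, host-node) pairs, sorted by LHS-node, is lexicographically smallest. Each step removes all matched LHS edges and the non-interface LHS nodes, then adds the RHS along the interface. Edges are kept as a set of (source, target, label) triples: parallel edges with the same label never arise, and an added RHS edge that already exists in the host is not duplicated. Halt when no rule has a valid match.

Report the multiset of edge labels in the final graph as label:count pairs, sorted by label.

initial: |V|=7 |E|=7  E = 0-r->5 1-r->0 1-q->3 1-q->4 2-p->1 5-p->0 6-r->0
step 1: apply R1 at {0↦1, 1↦3, 2↦2}  → |V|=6 |E|=5  E = 0-r->5 1-r->0 1-q->4 5-p->0 6-r->0
step 2: apply R2 at {0↦2, 1↦5, 2↦6, 3↦0}  → |V|=4 |E|=2  E = 1-r->0 1-q->4
halt: no rule applies after step 2
NF edges: [(1, 0, 'r'), (1, 4, 'q')]

Answer: q:1 r:1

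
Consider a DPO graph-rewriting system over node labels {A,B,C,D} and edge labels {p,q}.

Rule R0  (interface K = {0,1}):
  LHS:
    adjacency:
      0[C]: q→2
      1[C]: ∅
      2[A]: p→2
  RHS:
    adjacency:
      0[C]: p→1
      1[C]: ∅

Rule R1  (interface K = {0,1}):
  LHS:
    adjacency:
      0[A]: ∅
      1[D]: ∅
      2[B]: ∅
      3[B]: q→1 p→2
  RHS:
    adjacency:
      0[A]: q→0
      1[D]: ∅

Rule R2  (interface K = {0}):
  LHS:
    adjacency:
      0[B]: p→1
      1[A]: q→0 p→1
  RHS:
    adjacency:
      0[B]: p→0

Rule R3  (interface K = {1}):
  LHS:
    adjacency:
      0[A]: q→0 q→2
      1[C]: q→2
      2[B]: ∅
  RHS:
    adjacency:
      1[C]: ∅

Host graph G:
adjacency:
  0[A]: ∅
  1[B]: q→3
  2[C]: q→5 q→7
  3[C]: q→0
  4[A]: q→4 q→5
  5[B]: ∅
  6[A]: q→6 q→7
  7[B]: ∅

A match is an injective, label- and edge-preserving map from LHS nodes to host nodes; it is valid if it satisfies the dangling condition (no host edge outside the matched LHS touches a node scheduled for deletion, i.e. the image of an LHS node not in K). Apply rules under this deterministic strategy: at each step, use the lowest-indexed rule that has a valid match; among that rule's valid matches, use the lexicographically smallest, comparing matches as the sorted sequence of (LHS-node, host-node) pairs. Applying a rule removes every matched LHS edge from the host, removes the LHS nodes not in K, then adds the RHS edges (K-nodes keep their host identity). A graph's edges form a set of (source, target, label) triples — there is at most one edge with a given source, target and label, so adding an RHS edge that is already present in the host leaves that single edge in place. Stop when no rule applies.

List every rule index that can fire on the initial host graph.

Answer: [R3]

Steps:
R0: no valid match — LHS pattern not found
R1: no valid match — LHS pattern not found
R2: no valid match — LHS pattern not found
R3: 2 valid matches — {0↦4, 1↦2, 2↦5}, {0↦6, 1↦2, 2↦7}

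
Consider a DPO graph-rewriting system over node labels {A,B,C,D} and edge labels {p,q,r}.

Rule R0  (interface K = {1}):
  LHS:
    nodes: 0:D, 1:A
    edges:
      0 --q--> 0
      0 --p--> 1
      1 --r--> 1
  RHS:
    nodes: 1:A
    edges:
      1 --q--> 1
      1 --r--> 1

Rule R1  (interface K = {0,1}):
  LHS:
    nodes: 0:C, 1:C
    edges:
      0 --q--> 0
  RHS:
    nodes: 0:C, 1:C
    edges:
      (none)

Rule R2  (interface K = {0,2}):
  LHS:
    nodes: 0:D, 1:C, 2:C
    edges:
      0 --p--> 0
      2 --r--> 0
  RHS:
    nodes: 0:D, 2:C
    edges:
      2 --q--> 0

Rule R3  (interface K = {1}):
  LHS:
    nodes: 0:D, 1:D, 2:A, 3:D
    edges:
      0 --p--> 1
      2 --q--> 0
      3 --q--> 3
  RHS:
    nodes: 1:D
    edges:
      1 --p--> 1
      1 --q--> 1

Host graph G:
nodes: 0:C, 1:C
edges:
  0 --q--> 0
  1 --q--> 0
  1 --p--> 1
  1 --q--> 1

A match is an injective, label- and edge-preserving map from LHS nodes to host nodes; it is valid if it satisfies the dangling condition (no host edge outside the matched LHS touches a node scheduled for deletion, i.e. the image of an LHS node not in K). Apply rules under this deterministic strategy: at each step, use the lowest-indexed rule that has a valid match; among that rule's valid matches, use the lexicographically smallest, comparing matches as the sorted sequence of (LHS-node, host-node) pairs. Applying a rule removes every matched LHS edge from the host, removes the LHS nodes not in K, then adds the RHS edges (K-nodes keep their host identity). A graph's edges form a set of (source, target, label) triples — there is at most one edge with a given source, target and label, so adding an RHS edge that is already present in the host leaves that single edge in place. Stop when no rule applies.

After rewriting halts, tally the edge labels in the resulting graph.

initial: |V|=2 |E|=4  E = 0-q->0 1-q->0 1-p->1 1-q->1
step 1: apply R1 at {0↦0, 1↦1}  → |V|=2 |E|=3  E = 1-q->0 1-p->1 1-q->1
step 2: apply R1 at {0↦1, 1↦0}  → |V|=2 |E|=2  E = 1-q->0 1-p->1
halt: no rule applies after step 2
NF edges: [(1, 0, 'q'), (1, 1, 'p')]

Answer: p:1 q:1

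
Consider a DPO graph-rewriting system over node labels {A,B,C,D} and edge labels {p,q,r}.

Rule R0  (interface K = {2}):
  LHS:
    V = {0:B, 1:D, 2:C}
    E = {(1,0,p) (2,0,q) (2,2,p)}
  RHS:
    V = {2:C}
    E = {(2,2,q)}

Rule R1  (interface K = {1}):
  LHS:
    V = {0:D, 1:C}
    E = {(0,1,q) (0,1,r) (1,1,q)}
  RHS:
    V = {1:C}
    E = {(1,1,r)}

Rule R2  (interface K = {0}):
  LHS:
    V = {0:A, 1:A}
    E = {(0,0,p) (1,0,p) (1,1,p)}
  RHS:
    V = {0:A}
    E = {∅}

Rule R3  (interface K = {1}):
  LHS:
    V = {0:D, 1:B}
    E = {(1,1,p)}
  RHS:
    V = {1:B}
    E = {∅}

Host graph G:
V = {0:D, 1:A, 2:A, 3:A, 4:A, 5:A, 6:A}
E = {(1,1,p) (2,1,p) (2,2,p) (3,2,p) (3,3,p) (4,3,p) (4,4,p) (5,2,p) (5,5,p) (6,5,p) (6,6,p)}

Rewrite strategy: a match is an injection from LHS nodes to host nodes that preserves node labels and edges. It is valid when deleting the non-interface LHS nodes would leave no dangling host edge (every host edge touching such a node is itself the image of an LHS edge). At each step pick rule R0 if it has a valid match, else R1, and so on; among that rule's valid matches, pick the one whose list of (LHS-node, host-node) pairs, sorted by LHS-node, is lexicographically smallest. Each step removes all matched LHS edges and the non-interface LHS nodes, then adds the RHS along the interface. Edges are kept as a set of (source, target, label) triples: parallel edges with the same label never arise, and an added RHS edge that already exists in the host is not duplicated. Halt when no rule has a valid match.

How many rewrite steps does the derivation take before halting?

Answer: 2

Steps:
initial: |V|=7 |E|=11  E = 1-p->1 2-p->1 2-p->2 3-p->2 3-p->3 4-p->3 4-p->4 5-p->2 5-p->5 6-p->5 6-p->6
step 1: apply R2 at {0↦3, 1↦4}  → |V|=6 |E|=8  E = 1-p->1 2-p->1 2-p->2 3-p->2 5-p->2 5-p->5 6-p->5 6-p->6
step 2: apply R2 at {0↦5, 1↦6}  → |V|=5 |E|=5  E = 1-p->1 2-p->1 2-p->2 3-p->2 5-p->2
final graph: no rule applies after step 2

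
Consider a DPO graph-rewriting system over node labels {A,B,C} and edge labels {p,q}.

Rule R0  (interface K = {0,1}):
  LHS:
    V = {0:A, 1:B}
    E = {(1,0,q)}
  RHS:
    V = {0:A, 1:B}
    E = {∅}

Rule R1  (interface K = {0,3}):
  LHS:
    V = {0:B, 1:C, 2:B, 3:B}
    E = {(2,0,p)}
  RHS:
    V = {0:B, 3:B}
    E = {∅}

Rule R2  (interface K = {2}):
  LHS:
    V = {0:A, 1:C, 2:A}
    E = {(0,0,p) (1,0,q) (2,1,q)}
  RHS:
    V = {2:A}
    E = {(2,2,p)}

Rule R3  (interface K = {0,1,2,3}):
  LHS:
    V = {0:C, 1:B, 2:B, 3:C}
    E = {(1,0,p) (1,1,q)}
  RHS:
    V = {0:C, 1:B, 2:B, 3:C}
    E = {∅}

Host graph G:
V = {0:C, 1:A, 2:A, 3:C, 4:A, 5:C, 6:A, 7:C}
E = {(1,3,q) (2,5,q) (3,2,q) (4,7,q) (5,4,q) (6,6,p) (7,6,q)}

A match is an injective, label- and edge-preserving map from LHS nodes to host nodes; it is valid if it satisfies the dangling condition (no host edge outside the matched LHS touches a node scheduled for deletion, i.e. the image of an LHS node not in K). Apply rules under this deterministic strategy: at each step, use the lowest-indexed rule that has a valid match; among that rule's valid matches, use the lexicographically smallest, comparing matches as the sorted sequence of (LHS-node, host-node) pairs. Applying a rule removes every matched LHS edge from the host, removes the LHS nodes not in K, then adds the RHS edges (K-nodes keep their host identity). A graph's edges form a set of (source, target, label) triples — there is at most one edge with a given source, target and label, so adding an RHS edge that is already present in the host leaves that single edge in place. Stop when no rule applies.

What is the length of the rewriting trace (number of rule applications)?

[0] host  ⇒  8 nodes, 7 edges  {1-q->3 2-q->5 3-q->2 4-q->7 5-q->4 6-p->6 7-q->6}
[1] R2 @ {0↦6, 1↦7, 2↦4}  ⇒  6 nodes, 5 edges  {1-q->3 2-q->5 3-q->2 4-p->4 5-q->4}
[2] R2 @ {0↦4, 1↦5, 2↦2}  ⇒  4 nodes, 3 edges  {1-q->3 2-p->2 3-q->2}
[3] R2 @ {0↦2, 1↦3, 2↦1}  ⇒  2 nodes, 1 edges  {1-p->1}
normal form: no rule applies after step 3

Answer: 3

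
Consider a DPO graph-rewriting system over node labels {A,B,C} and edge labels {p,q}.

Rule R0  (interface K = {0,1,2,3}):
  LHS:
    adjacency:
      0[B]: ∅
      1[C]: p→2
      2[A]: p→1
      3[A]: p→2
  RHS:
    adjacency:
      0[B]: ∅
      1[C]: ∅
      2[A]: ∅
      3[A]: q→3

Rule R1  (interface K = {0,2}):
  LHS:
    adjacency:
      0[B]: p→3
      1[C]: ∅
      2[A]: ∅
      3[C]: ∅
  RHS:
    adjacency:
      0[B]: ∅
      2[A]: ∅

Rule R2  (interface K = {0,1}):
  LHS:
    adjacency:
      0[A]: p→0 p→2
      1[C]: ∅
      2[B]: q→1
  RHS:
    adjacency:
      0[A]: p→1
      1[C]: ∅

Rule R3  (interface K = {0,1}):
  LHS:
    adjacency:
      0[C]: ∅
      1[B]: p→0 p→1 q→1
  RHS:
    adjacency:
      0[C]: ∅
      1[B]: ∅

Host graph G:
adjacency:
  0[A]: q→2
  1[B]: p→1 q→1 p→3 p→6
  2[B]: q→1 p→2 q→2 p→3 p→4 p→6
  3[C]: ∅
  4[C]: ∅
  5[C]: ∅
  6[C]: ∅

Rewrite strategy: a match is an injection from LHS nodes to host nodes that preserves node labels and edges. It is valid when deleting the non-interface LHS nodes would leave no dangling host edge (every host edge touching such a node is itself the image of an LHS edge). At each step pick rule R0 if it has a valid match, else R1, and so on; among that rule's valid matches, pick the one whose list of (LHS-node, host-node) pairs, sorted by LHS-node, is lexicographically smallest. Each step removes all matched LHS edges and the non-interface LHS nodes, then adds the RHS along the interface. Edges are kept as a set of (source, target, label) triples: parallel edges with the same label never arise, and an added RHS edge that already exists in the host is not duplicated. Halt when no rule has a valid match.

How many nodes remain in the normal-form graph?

Answer: 5

Rewrite trace:
[0] host  ⇒  7 nodes, 11 edges  {0-q->2 1-p->1 1-q->1 1-p->3 1-p->6 2-q->1 2-p->2 2-q->2 2-p->3 2-p->4 2-p->6}
[1] R1 @ {0↦2, 1↦5, 2↦0, 3↦4}  ⇒  5 nodes, 10 edges  {0-q->2 1-p->1 1-q->1 1-p->3 1-p->6 2-q->1 2-p->2 2-q->2 2-p->3 2-p->6}
[2] R3 @ {0↦3, 1↦1}  ⇒  5 nodes, 7 edges  {0-q->2 1-p->6 2-q->1 2-p->2 2-q->2 2-p->3 2-p->6}
[3] R3 @ {0↦3, 1↦2}  ⇒  5 nodes, 4 edges  {0-q->2 1-p->6 2-q->1 2-p->6}
normal form: no rule applies after step 3
NF nodes: {0:A, 1:B, 2:B, 3:C, 6:C}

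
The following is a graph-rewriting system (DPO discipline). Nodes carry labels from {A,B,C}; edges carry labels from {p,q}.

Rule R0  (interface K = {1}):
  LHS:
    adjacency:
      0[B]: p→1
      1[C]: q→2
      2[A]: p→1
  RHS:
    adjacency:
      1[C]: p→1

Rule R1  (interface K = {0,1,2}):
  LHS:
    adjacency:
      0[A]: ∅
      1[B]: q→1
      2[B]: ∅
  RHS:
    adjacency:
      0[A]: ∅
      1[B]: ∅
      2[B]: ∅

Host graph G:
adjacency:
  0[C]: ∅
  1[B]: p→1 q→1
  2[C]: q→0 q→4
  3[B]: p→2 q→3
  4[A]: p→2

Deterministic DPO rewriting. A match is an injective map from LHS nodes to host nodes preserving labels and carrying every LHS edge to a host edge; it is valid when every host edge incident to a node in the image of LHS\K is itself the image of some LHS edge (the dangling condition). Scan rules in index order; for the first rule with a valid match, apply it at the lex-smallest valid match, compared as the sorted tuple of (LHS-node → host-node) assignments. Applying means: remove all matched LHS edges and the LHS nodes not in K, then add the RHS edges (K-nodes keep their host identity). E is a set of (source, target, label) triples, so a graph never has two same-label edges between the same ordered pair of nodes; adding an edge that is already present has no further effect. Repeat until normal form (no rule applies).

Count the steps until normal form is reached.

initial: |V|=5 |E|=7  E = 1-p->1 1-q->1 2-q->0 2-q->4 3-p->2 3-q->3 4-p->2
step 1: apply R1 at {0↦4, 1↦1, 2↦3}  → |V|=5 |E|=6  E = 1-p->1 2-q->0 2-q->4 3-p->2 3-q->3 4-p->2
step 2: apply R1 at {0↦4, 1↦3, 2↦1}  → |V|=5 |E|=5  E = 1-p->1 2-q->0 2-q->4 3-p->2 4-p->2
step 3: apply R0 at {0↦3, 1↦2, 2↦4}  → |V|=3 |E|=3  E = 1-p->1 2-q->0 2-p->2
final graph: no rule applies after step 3

Answer: 3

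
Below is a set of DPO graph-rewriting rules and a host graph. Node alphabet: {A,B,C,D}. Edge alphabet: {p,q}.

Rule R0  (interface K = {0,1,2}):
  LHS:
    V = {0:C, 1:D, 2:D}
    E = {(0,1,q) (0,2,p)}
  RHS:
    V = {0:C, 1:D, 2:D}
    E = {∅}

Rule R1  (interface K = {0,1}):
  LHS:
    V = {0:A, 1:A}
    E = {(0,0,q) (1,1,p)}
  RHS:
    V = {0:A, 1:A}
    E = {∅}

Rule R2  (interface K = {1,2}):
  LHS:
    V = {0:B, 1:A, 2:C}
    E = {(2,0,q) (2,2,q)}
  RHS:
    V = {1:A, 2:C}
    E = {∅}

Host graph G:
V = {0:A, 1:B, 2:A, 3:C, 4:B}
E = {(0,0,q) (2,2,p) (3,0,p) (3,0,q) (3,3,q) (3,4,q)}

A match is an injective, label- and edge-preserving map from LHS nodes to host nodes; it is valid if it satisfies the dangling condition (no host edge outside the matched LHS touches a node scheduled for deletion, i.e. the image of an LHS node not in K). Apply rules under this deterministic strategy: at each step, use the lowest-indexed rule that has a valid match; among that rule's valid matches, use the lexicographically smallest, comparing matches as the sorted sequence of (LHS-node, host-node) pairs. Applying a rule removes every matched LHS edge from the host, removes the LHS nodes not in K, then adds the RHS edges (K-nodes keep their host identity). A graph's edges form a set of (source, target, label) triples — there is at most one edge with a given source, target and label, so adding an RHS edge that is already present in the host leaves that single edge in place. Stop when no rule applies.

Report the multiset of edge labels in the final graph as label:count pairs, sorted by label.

[0] host  ⇒  5 nodes, 6 edges  {0-q->0 2-p->2 3-p->0 3-q->0 3-q->3 3-q->4}
[1] R1 @ {0↦0, 1↦2}  ⇒  5 nodes, 4 edges  {3-p->0 3-q->0 3-q->3 3-q->4}
[2] R2 @ {0↦4, 1↦0, 2↦3}  ⇒  4 nodes, 2 edges  {3-p->0 3-q->0}
final graph: no rule applies after step 2
NF edges: [(3, 0, 'p'), (3, 0, 'q')]

Answer: p:1 q:1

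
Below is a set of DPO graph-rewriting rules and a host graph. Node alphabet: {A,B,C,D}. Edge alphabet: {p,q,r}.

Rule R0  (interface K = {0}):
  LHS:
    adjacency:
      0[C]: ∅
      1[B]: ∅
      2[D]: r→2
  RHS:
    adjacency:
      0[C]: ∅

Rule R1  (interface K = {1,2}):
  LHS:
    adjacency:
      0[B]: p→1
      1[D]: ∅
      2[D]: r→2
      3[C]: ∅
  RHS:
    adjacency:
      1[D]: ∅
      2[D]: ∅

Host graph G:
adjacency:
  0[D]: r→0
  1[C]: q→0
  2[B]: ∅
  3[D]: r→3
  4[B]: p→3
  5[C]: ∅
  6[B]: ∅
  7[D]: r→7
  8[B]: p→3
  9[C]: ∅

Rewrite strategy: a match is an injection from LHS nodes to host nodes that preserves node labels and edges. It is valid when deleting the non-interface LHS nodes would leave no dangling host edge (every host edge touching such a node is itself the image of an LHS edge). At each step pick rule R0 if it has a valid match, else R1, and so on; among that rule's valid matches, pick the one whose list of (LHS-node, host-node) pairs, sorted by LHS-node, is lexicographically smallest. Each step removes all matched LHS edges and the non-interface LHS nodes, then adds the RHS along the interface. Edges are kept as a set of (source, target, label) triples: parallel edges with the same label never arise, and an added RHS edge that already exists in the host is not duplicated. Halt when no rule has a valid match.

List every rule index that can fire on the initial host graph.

Answer: [R0,R1]

Steps:
R0: 6 valid matches — {0↦1, 1↦2, 2↦7}, {0↦1, 1↦6, 2↦7}, {0↦5, 1↦2, 2↦7} (+3 more)
R1: 8 valid matches — {0↦4, 1↦3, 2↦0, 3↦5}, {0↦4, 1↦3, 2↦0, 3↦9}, {0↦4, 1↦3, 2↦7, 3↦5} (+5 more)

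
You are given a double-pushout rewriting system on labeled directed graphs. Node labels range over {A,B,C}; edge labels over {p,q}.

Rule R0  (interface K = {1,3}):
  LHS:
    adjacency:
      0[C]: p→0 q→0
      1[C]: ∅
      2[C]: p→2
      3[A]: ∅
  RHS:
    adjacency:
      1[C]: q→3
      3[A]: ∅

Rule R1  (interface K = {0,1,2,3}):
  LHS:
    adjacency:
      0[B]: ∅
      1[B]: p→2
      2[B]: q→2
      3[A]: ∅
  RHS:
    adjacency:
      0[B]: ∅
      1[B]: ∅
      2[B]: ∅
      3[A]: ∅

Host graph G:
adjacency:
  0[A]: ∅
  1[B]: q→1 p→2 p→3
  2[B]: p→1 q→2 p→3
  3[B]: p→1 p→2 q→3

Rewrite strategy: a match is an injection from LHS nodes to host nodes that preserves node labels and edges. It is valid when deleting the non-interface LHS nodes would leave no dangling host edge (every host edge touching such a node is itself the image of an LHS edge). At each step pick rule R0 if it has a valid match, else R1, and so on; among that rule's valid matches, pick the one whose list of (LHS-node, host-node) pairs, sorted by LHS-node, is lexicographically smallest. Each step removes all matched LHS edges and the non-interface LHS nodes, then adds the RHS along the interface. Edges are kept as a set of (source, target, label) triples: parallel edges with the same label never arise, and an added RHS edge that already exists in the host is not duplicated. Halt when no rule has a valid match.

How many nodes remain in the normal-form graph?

Answer: 4

Derivation:
initial: |V|=4 |E|=9  E = 1-q->1 1-p->2 1-p->3 2-p->1 2-q->2 2-p->3 3-p->1 3-p->2 3-q->3
step 1: apply R1 at {0↦1, 1↦2, 2↦3, 3↦0}  → |V|=4 |E|=7  E = 1-q->1 1-p->2 1-p->3 2-p->1 2-q->2 3-p->1 3-p->2
step 2: apply R1 at {0↦1, 1↦3, 2↦2, 3↦0}  → |V|=4 |E|=5  E = 1-q->1 1-p->2 1-p->3 2-p->1 3-p->1
step 3: apply R1 at {0↦2, 1↦3, 2↦1, 3↦0}  → |V|=4 |E|=3  E = 1-p->2 1-p->3 2-p->1
final graph: no rule applies after step 3
NF nodes: {0:A, 1:B, 2:B, 3:B}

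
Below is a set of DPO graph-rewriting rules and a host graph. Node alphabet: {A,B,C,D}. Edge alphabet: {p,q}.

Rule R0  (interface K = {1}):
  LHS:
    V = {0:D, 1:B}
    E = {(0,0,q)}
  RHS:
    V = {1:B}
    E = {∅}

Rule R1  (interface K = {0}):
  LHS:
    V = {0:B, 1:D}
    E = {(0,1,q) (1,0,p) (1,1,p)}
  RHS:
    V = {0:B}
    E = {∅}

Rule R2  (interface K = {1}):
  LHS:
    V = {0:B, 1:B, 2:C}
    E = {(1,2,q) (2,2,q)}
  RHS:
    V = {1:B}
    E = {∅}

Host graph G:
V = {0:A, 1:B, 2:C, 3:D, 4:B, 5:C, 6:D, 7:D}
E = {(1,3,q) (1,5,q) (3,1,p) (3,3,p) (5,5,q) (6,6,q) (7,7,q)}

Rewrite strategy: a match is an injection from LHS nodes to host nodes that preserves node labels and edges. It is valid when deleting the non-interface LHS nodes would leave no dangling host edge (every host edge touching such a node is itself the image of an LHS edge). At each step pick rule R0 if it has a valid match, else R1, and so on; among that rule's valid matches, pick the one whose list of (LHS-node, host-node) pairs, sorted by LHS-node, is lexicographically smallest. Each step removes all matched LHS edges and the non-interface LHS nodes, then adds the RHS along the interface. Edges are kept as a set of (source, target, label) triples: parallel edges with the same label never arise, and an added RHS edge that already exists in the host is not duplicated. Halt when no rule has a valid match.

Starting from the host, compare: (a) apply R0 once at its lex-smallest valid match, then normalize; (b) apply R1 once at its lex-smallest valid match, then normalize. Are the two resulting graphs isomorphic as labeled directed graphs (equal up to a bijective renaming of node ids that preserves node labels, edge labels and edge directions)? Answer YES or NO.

Answer: YES

Steps:
branch R0-first: apply at {0↦6, 1↦1} → |E|=6, then 3 more step(s) → NF |V|=3 |E|=0 V={0:A, 1:B, 2:C} E=∅
branch R1-first: apply at {0↦1, 1↦3} → |E|=4, then 3 more step(s) → NF |V|=3 |E|=0 V={0:A, 1:B, 2:C} E=∅
graphs isomorphic (equal up to label-preserving node renaming)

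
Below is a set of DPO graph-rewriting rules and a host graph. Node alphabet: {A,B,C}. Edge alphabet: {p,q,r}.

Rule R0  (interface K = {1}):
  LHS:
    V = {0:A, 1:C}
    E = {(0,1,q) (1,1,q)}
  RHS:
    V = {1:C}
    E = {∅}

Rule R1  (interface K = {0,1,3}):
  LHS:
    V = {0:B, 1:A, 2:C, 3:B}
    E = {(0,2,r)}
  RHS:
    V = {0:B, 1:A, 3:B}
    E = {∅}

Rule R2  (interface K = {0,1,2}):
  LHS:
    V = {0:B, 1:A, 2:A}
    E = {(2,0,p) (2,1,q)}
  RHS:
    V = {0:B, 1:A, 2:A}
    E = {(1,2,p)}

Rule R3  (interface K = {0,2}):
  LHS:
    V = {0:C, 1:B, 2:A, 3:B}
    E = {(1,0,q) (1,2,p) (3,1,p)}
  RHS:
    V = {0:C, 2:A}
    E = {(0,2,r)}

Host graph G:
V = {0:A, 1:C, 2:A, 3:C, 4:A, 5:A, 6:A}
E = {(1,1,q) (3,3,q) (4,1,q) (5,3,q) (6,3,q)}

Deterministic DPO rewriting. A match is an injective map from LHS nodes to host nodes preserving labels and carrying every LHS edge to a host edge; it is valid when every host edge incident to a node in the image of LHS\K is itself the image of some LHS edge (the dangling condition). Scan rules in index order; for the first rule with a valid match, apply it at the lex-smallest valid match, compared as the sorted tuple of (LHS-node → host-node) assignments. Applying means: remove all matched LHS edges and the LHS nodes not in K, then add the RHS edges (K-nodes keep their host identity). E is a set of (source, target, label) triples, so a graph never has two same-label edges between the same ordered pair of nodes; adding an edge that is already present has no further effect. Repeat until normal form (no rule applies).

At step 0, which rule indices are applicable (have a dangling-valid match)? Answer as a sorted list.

Answer: [R0]

Rewrite trace:
R0: 3 valid matches — {0↦4, 1↦1}, {0↦5, 1↦3}, {0↦6, 1↦3}
R1: no valid match — LHS pattern not found
R2: no valid match — LHS pattern not found
R3: no valid match — LHS pattern not found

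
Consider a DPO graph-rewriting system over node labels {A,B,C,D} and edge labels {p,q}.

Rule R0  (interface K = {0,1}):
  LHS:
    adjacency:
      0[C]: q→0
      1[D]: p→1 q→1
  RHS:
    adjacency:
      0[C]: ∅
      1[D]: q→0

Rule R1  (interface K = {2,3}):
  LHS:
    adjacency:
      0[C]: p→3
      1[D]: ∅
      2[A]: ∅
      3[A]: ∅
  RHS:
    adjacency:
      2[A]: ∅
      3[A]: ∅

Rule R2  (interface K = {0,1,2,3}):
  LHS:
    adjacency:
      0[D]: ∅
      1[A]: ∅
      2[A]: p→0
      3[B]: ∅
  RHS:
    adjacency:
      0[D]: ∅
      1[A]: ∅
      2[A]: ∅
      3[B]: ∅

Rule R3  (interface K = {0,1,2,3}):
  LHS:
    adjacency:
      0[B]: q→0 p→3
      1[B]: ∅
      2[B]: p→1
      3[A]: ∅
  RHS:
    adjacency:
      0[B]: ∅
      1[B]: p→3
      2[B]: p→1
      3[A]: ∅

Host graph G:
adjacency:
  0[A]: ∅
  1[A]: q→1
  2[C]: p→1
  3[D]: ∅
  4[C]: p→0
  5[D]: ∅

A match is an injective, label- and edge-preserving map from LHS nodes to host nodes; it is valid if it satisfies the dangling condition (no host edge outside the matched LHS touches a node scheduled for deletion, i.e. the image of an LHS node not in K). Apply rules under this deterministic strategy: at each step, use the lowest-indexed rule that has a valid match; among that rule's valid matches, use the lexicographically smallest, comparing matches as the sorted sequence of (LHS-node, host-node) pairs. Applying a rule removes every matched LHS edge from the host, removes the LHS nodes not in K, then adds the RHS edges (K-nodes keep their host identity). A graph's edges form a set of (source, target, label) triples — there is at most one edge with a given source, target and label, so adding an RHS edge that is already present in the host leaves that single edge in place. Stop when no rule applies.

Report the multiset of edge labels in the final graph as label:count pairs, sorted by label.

initial: |V|=6 |E|=3  E = 1-q->1 2-p->1 4-p->0
step 1: apply R1 at {0↦2, 1↦3, 2↦0, 3↦1}  → |V|=4 |E|=2  E = 1-q->1 4-p->0
step 2: apply R1 at {0↦4, 1↦5, 2↦1, 3↦0}  → |V|=2 |E|=1  E = 1-q->1
halt: no rule applies after step 2
NF edges: [(1, 1, 'q')]

Answer: q:1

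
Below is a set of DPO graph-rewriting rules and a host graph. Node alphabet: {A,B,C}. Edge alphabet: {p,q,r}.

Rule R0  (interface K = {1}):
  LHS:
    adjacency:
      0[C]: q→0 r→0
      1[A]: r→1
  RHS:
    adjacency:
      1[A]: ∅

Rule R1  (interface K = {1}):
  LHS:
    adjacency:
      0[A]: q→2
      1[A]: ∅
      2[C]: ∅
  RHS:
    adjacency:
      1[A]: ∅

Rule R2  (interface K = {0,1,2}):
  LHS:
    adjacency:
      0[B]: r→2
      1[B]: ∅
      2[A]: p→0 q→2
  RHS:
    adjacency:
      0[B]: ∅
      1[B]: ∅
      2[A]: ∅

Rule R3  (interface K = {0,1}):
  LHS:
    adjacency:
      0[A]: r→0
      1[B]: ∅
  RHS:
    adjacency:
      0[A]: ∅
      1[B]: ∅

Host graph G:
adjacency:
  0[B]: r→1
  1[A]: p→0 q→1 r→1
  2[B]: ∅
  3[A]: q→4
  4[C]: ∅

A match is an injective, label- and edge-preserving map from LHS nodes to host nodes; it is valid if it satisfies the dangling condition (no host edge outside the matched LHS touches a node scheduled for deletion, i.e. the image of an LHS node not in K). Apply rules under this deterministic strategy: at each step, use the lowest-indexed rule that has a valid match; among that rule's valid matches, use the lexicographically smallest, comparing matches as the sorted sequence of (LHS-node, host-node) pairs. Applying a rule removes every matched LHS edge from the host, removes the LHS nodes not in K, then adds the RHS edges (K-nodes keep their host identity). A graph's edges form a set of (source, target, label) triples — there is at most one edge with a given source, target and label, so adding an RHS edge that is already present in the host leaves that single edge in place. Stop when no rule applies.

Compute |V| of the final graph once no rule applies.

Answer: 3

Steps:
initial: |V|=5 |E|=5  E = 0-r->1 1-p->0 1-q->1 1-r->1 3-q->4
step 1: apply R1 at {0↦3, 1↦1, 2↦4}  → |V|=3 |E|=4  E = 0-r->1 1-p->0 1-q->1 1-r->1
step 2: apply R2 at {0↦0, 1↦2, 2↦1}  → |V|=3 |E|=1  E = 1-r->1
step 3: apply R3 at {0↦1, 1↦0}  → |V|=3 |E|=0  E = ∅
final graph: no rule applies after step 3
NF nodes: {0:B, 1:A, 2:B}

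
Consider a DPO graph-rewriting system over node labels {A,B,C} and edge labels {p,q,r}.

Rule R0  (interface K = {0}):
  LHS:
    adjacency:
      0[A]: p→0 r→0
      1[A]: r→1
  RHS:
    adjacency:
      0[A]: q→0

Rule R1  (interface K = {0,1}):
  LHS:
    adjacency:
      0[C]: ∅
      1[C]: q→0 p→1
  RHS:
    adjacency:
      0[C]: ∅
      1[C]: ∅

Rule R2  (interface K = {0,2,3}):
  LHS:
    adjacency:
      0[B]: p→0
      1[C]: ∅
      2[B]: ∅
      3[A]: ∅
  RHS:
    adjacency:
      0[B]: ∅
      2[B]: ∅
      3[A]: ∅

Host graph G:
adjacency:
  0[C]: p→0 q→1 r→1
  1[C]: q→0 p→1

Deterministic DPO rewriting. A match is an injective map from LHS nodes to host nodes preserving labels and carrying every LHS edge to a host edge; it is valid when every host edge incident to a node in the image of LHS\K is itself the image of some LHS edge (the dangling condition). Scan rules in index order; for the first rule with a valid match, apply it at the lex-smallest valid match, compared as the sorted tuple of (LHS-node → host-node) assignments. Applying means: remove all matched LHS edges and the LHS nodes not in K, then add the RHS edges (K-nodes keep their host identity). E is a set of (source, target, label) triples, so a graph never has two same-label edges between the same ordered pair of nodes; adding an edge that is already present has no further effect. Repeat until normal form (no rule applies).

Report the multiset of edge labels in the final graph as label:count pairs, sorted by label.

[0] host  ⇒  2 nodes, 5 edges  {0-p->0 0-q->1 0-r->1 1-q->0 1-p->1}
[1] R1 @ {0↦0, 1↦1}  ⇒  2 nodes, 3 edges  {0-p->0 0-q->1 0-r->1}
[2] R1 @ {0↦1, 1↦0}  ⇒  2 nodes, 1 edges  {0-r->1}
normal form: no rule applies after step 2
NF edges: [(0, 1, 'r')]

Answer: r:1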